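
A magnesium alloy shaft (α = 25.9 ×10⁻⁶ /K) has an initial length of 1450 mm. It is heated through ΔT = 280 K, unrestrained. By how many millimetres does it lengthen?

10.5 mm

ΔL = α·L₀·ΔT = 25.9×10⁻⁶ × 1450 mm × 280.0 K = 10.5 mm.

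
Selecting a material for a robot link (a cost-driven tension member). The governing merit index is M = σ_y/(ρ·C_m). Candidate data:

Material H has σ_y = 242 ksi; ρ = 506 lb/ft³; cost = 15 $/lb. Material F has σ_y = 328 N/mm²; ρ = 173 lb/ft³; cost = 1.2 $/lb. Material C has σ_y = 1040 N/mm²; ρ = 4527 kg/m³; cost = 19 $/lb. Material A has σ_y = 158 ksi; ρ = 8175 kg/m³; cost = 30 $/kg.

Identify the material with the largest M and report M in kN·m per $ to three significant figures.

material F, M = 44.7 kN·m per $

Putting every candidate on a common basis:
  material H: σ_y = 1669 MPa, ρ = 8105 kg/m³, cost = 33.07 $/kg
  material F: σ_y = 328.0 MPa, ρ = 2771 kg/m³, cost = 2.646 $/kg
  material C: σ_y = 1040 MPa, ρ = 4527 kg/m³, cost = 41.89 $/kg
  material A: σ_y = 1089 MPa, ρ = 8175 kg/m³, cost = 30.00 $/kg
  material F: M = 44.7 kN·m per $
  material H: M = 6.23 kN·m per $
  material C: M = 5.48 kN·m per $
  material A: M = 4.44 kN·m per $
Material F ranks first.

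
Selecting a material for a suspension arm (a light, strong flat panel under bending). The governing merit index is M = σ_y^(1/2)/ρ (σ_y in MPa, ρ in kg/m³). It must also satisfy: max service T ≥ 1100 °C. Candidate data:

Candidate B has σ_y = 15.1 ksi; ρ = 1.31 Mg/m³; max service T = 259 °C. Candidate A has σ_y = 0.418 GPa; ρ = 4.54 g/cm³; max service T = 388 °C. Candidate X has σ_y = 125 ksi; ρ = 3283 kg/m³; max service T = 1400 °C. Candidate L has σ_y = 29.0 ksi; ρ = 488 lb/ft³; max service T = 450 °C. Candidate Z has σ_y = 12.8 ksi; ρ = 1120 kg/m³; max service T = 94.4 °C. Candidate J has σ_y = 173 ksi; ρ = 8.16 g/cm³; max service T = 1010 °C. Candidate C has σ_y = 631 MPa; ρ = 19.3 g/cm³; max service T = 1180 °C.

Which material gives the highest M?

Screen on constraints: max service T ≥ 1100 °C. Survivors: candidate X, candidate C.
Convert each candidate to consistent units, then evaluate M:
  candidate X: σ_y = 861.8 MPa, ρ = 3283 kg/m³
  candidate C: σ_y = 631.0 MPa, ρ = 19300 kg/m³
  candidate X: M = 8.94×10⁻³
  candidate C: M = 1.30×10⁻³
Highest index: candidate X.

candidate X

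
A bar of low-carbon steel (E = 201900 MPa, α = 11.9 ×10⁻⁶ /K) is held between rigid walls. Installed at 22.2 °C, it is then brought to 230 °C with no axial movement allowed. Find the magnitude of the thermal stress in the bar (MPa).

E = 201900 MPa = 201.9 GPa.
ΔT = 207.8 K. Constrained thermal stress σ = E·α·ΔT = 201.9×10³ MPa × 11.9×10⁻⁶ × 207.8 = 499 MPa (compressive).

499 MPa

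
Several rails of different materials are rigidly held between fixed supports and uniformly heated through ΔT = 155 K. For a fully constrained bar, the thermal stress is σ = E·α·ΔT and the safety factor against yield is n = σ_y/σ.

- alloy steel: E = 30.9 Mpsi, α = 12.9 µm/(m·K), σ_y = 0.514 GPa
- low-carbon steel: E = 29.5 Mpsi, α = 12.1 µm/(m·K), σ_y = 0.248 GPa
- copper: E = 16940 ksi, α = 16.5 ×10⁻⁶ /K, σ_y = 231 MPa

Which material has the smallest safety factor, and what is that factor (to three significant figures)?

Converting E to GPa, α to ×10⁻⁶/K, σ_y to MPa, then σ and n for each:
  alloy steel: E = 213.0, α = 12.9, σ_y = 514.0 → σ = 426 MPa, n = 1.21
  low-carbon steel: E = 203.4, α = 12.1, σ_y = 248.0 → σ = 381 MPa, n = 0.650
  copper: E = 116.8, α = 16.5, σ_y = 231.0 → σ = 299 MPa, n = 0.773
The minimum is low-carbon steel at n = 0.650.

low-carbon steel, n = 0.650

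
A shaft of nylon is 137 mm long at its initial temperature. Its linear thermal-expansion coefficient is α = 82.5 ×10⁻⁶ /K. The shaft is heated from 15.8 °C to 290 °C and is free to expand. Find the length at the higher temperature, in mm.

ΔT = 290 − 15.8 = 274.2 K.
ΔL = α·L₀·ΔT = 82.5×10⁻⁶ × 137 mm × 274.2 K = 3.10 mm.
L = L₀ + ΔL = 137 + 3.10 = 140.10 mm.

140.10 mm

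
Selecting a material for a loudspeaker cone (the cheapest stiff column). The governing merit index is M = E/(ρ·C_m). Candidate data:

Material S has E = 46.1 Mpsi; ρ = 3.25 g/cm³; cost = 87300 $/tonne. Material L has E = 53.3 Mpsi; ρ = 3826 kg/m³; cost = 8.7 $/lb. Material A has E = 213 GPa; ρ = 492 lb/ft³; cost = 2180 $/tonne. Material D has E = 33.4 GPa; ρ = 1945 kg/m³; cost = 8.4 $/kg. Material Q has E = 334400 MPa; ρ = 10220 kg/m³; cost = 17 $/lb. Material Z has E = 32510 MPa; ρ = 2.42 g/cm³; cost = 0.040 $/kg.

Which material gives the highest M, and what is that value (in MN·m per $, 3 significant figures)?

Normalizing units and computing the index:
  material S: E = 317.8 GPa, ρ = 3250 kg/m³, cost = 87.30 $/kg
  material L: E = 367.5 GPa, ρ = 3826 kg/m³, cost = 19.18 $/kg
  material A: E = 213.0 GPa, ρ = 7881 kg/m³, cost = 2.180 $/kg
  material D: E = 33.40 GPa, ρ = 1945 kg/m³, cost = 8.400 $/kg
  material Q: E = 334.4 GPa, ρ = 10220 kg/m³, cost = 37.48 $/kg
  material Z: E = 32.51 GPa, ρ = 2420 kg/m³, cost = 0.04000 $/kg
  material Z: M = 336 MN·m per $
  material A: M = 12.4 MN·m per $
  material L: M = 5.01 MN·m per $
  material D: M = 2.04 MN·m per $
  material S: M = 1.12 MN·m per $
  material Q: M = 0.873 MN·m per $
The maximum is for material Z.

material Z, M = 336 MN·m per $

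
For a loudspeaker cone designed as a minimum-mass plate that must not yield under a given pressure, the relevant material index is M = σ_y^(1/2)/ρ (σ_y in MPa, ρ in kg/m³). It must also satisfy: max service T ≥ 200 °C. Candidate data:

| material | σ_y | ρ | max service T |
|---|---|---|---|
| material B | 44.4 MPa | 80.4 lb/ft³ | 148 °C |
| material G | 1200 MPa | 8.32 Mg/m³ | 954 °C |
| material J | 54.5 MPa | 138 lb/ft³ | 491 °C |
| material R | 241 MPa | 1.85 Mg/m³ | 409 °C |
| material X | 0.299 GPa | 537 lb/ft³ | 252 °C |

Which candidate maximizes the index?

material R

Screen on constraints: max service T ≥ 200 °C. Survivors: material G, material J, material R, material X.
Normalizing units and computing the index:
  material G: σ_y = 1200 MPa, ρ = 8320 kg/m³
  material J: σ_y = 54.50 MPa, ρ = 2211 kg/m³
  material R: σ_y = 241.0 MPa, ρ = 1850 kg/m³
  material X: σ_y = 299.0 MPa, ρ = 8602 kg/m³
  material R: M = 8.39×10⁻³
  material G: M = 4.16×10⁻³
  material J: M = 3.34×10⁻³
  material X: M = 2.01×10⁻³
Highest index: material R.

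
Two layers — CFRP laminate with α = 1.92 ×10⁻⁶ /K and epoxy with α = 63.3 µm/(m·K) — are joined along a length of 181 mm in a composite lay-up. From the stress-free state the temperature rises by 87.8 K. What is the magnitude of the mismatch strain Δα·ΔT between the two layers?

Δα = |1.92 − 63.3|×10⁻⁶/K = 61.4×10⁻⁶/K.
Mismatch strain = Δα·ΔT = 61.4×10⁻⁶ × 87.8 = 5.39×10⁻³.

5.39×10⁻³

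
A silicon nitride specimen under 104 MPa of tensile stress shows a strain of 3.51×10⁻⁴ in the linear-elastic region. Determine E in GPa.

E = σ/ε = 104 MPa / 3.51×10⁻⁴ = 296300 MPa = 296 GPa.

296 GPa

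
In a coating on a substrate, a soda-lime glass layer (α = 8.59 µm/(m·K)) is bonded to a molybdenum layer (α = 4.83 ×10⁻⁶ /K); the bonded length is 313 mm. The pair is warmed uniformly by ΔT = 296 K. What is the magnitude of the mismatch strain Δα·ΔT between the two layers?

Δα = |8.59 − 4.83|×10⁻⁶/K = 3.76×10⁻⁶/K.
Mismatch strain = Δα·ΔT = 3.76×10⁻⁶ × 296.0 = 1.11×10⁻³.

1.11×10⁻³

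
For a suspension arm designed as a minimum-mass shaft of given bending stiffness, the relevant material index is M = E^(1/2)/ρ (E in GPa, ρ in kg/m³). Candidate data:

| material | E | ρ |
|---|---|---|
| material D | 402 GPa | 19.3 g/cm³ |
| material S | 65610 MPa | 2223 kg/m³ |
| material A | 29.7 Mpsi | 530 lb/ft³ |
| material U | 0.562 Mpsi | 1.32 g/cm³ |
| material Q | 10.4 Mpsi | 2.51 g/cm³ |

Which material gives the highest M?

Putting every candidate on a common basis:
  material D: E = 402.0 GPa, ρ = 19300 kg/m³
  material S: E = 65.61 GPa, ρ = 2223 kg/m³
  material A: E = 204.8 GPa, ρ = 8490 kg/m³
  material U: E = 3.875 GPa, ρ = 1320 kg/m³
  material Q: E = 71.71 GPa, ρ = 2510 kg/m³
  material S: M = 3.64×10⁻³
  material Q: M = 3.37×10⁻³
  material A: M = 1.69×10⁻³
  material U: M = 1.49×10⁻³
  material D: M = 1.04×10⁻³
Material S ranks first.

material S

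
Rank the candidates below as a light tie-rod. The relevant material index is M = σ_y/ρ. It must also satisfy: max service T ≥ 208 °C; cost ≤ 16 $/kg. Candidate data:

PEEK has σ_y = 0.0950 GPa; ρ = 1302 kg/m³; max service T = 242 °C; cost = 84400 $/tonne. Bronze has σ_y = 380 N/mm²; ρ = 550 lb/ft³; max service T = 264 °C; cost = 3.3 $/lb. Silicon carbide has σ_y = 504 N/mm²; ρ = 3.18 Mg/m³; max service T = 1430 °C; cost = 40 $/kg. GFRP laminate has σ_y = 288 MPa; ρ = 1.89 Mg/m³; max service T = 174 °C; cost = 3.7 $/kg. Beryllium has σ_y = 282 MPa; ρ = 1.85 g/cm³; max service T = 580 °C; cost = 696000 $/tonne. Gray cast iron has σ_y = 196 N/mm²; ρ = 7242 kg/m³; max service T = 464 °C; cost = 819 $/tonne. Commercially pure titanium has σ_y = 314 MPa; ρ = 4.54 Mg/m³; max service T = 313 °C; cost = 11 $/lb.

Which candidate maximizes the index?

Screen on constraints: max service T ≥ 208 °C; cost ≤ 16 $/kg. Survivors: bronze, gray cast iron.
Convert each candidate to consistent units, then evaluate M:
  bronze: σ_y = 380.0 MPa, ρ = 8810 kg/m³
  gray cast iron: σ_y = 196.0 MPa, ρ = 7242 kg/m³
  bronze: M = 43.1 kN·m/kg
  gray cast iron: M = 27.1 kN·m/kg
Bronze ranks first.

bronze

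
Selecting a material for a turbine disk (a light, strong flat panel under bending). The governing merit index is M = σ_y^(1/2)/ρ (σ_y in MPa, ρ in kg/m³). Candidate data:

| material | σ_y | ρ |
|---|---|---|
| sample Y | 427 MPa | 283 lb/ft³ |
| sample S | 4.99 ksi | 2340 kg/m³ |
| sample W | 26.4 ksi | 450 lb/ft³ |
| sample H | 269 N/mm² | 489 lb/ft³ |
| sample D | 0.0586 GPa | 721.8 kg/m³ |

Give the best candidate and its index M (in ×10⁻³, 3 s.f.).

sample D, M = 10.6×10⁻³

Convert each candidate to consistent units, then evaluate M:
  sample Y: σ_y = 427.0 MPa, ρ = 4533 kg/m³
  sample S: σ_y = 34.40 MPa, ρ = 2340 kg/m³
  sample W: σ_y = 182.0 MPa, ρ = 7208 kg/m³
  sample H: σ_y = 269.0 MPa, ρ = 7833 kg/m³
  sample D: σ_y = 58.60 MPa, ρ = 721.8 kg/m³
  sample D: M = 10.6×10⁻³
  sample Y: M = 4.56×10⁻³
  sample S: M = 2.51×10⁻³
  sample H: M = 2.09×10⁻³
  sample W: M = 1.87×10⁻³
Highest index: sample D.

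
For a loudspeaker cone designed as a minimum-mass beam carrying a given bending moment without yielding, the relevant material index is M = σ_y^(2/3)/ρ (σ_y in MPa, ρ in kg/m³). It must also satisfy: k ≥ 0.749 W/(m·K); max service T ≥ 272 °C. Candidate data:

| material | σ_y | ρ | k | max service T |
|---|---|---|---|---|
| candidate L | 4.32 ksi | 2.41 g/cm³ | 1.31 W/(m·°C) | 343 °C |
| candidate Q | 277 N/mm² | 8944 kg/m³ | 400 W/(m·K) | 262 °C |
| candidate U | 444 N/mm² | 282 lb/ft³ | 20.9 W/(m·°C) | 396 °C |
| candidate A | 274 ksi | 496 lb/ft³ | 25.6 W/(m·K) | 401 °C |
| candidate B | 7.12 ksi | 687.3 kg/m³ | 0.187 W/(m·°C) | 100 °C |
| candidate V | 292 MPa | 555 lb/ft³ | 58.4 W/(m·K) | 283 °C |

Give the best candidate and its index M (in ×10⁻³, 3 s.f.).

candidate A, M = 19.2×10⁻³

Screen on constraints: k ≥ 0.749 W/(m·K); max service T ≥ 272 °C. Survivors: candidate L, candidate U, candidate A, candidate V.
In SI units:
  candidate L: σ_y = 29.79 MPa, ρ = 2410 kg/m³
  candidate U: σ_y = 444.0 MPa, ρ = 4517 kg/m³
  candidate A: σ_y = 1889 MPa, ρ = 7945 kg/m³
  candidate V: σ_y = 292.0 MPa, ρ = 8890 kg/m³
  candidate A: M = 19.2×10⁻³
  candidate U: M = 12.9×10⁻³
  candidate V: M = 4.95×10⁻³
  candidate L: M = 3.99×10⁻³
Candidate A ranks first.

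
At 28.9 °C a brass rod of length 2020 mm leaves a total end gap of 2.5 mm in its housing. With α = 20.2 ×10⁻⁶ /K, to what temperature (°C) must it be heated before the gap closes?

α·L₀·ΔT = 2.5 mm ⇒ ΔT = 2.5 / (20.2×10⁻⁶ × 2020.0) = 61.27 K.
T = 28.9 + 61.27 = 90.17 °C.

90.2 °C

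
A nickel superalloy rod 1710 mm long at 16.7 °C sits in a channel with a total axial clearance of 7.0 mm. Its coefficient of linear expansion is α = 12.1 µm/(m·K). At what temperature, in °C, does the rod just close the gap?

α·L₀·ΔT = 7.0 mm ⇒ ΔT = 7.0 / (12.1×10⁻⁶ × 1710.0) = 338.3 K.
T = 16.7 + 338.3 = 355.0 °C.

355 °C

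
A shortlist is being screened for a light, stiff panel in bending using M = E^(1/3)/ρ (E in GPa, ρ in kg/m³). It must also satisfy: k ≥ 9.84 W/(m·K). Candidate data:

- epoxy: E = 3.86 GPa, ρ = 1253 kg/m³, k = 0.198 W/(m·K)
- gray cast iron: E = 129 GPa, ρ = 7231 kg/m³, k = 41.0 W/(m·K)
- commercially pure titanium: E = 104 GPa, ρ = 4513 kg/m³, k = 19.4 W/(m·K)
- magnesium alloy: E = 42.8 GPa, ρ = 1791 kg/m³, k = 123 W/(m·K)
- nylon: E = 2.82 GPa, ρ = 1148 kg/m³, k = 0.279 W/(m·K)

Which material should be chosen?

magnesium alloy

Screen on constraints: k ≥ 9.84 W/(m·K). Survivors: gray cast iron, commercially pure titanium, magnesium alloy.
Evaluate M for each candidate:
  magnesium alloy: M = 1.95×10⁻³
  commercially pure titanium: M = 1.04×10⁻³
  gray cast iron: M = 0.699×10⁻³
Highest index: magnesium alloy.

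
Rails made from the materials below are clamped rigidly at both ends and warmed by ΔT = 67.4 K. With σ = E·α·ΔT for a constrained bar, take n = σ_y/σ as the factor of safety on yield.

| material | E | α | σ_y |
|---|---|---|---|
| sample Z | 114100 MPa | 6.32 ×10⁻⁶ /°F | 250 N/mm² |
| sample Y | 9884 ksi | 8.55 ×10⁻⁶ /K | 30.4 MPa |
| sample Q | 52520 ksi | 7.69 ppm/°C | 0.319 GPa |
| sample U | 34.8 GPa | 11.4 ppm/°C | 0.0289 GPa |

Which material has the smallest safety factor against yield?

sample Y

In consistent units (E in GPa, α in ×10⁻⁶/K, σ_y in MPa):
  sample Z: E = 114.1, α = 11.4, σ_y = 250.0 → σ = 87.5 MPa, n = 2.86
  sample Y: E = 68.15, α = 8.55, σ_y = 30.40 → σ = 39.3 MPa, n = 0.774
  sample Q: E = 362.1, α = 7.69, σ_y = 319.0 → σ = 188 MPa, n = 1.70
  sample U: E = 34.80, α = 11.4, σ_y = 28.90 → σ = 26.7 MPa, n = 1.08
Smallest n: sample Y with n = 0.774.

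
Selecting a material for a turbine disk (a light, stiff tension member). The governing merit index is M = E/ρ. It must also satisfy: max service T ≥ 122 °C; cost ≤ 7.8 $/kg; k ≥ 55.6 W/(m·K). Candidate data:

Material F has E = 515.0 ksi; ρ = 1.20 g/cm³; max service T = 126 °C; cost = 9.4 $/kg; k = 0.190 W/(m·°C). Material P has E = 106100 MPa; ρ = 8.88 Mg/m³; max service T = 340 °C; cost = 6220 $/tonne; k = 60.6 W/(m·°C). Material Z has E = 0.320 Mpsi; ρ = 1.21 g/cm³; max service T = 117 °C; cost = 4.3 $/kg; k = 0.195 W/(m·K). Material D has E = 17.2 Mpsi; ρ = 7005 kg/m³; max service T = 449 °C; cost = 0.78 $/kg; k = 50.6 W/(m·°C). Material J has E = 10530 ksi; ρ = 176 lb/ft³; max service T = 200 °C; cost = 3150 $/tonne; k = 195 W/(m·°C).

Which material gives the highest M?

Screen on constraints: max service T ≥ 122 °C; cost ≤ 7.8 $/kg; k ≥ 55.6 W/(m·K). Survivors: material P, material J.
Putting every candidate on a common basis:
  material P: E = 106.1 GPa, ρ = 8880 kg/m³
  material J: E = 72.60 GPa, ρ = 2819 kg/m³
  material J: M = 25.8 MN·m/kg
  material P: M = 11.9 MN·m/kg
Material J ranks first.

material J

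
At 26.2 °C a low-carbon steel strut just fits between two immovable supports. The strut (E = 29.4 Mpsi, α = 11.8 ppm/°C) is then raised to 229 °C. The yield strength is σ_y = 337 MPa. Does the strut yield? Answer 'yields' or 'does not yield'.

E = 29.4 Mpsi = 202.7 GPa.
ΔT = 202.8 K. Constrained thermal stress σ = E·α·ΔT = 202.7×10³ MPa × 11.8×10⁻⁶ × 202.8 = 485 MPa (compressive).
Compare to σ_y = 337 MPa: σ ≥ σ_y, so it yields.

yields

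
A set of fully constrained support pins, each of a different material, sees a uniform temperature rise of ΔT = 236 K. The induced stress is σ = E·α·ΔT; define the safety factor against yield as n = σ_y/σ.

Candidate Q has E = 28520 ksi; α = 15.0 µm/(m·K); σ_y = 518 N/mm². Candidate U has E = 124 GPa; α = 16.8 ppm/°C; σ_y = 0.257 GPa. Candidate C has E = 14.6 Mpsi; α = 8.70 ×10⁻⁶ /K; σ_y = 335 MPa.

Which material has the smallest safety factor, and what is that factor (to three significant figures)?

candidate U, n = 0.523

Per material, after unit conversion:
  candidate Q: E = 196.6, α = 15.0, σ_y = 518.0 → σ = 696 MPa, n = 0.744
  candidate U: E = 124.0, α = 16.8, σ_y = 257.0 → σ = 492 MPa, n = 0.523
  candidate C: E = 100.7, α = 8.70, σ_y = 335.0 → σ = 207 MPa, n = 1.62
The minimum is candidate U at n = 0.523.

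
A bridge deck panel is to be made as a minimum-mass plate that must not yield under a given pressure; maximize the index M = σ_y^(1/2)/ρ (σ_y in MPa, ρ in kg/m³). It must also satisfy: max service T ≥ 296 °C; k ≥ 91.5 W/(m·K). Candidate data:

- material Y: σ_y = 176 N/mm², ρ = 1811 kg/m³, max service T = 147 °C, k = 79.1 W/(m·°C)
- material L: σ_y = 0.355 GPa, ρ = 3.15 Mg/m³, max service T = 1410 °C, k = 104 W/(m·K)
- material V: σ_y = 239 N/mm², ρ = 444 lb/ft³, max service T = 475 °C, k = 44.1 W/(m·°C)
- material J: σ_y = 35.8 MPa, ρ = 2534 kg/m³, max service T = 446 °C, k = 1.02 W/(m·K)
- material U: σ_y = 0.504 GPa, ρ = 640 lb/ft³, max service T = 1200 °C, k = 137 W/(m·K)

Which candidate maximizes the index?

material L

Screen on constraints: max service T ≥ 296 °C; k ≥ 91.5 W/(m·K). Survivors: material L, material U.
In SI units:
  material L: σ_y = 355.0 MPa, ρ = 3150 kg/m³
  material U: σ_y = 504.0 MPa, ρ = 10250 kg/m³
  material L: M = 5.98×10⁻³
  material U: M = 2.19×10⁻³
Material L ranks first.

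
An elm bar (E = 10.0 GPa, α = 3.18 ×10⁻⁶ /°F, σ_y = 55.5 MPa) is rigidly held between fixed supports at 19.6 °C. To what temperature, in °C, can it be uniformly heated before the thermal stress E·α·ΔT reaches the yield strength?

α = 3.18×10⁻⁶/°F × 9/5 = 5.72×10⁻⁶/K.
E·α·ΔT = 55.50 MPa ⇒ ΔT = 55.50 / (10.00×10³ × 5.72×10⁻⁶) = 969.6 K.
T = 19.6 + 969.6 = 989.2 °C.

989 °C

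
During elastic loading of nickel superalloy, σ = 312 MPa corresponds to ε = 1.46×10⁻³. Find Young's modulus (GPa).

E = σ/ε = 312 MPa / 1.46×10⁻³ = 213700 MPa = 214 GPa.

214 GPa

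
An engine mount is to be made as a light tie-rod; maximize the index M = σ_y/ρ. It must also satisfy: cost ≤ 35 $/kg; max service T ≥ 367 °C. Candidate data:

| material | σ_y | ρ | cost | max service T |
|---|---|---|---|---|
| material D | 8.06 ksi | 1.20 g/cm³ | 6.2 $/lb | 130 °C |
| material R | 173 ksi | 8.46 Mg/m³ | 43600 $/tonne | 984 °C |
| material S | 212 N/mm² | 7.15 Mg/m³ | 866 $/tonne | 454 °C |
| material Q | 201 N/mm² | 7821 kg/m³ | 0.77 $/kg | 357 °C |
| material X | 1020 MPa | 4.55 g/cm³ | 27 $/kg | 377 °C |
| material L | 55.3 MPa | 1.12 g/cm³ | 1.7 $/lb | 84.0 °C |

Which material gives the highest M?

material X

Screen on constraints: cost ≤ 35 $/kg; max service T ≥ 367 °C. Survivors: material S, material X.
Convert each candidate to consistent units, then evaluate M:
  material S: σ_y = 212.0 MPa, ρ = 7150 kg/m³
  material X: σ_y = 1020 MPa, ρ = 4550 kg/m³
  material X: M = 224 kN·m/kg
  material S: M = 29.7 kN·m/kg
Highest index: material X.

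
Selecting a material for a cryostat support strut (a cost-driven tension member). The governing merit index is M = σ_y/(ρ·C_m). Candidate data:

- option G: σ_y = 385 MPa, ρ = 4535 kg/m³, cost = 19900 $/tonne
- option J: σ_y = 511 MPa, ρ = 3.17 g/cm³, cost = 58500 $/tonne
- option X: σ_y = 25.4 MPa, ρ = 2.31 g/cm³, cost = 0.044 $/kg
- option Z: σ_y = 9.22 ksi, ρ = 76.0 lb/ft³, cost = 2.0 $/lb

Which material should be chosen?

Convert each candidate to consistent units, then evaluate M:
  option G: σ_y = 385.0 MPa, ρ = 4535 kg/m³, cost = 19.90 $/kg
  option J: σ_y = 511.0 MPa, ρ = 3170 kg/m³, cost = 58.50 $/kg
  option X: σ_y = 25.40 MPa, ρ = 2310 kg/m³, cost = 0.04400 $/kg
  option Z: σ_y = 63.57 MPa, ρ = 1217 kg/m³, cost = 4.409 $/kg
  option X: M = 250 kN·m per $
  option Z: M = 11.8 kN·m per $
  option G: M = 4.27 kN·m per $
  option J: M = 2.76 kN·m per $
Highest index: option X.

option X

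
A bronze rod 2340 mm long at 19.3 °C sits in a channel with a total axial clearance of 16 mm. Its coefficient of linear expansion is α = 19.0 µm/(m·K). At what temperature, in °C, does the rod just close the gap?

379 °C

α·L₀·ΔT = 16.0 mm ⇒ ΔT = 16.0 / (19.0×10⁻⁶ × 2340.0) = 359.9 K.
T = 19.3 + 359.9 = 379.2 °C.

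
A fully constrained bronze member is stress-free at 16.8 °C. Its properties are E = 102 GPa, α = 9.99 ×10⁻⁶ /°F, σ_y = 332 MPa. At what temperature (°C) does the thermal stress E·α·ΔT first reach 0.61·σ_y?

127 °C

α = 9.99×10⁻⁶/°F × 9/5 = 18.0×10⁻⁶/K.
E·α·ΔT = 202.5 MPa ⇒ ΔT = 202.5 / (102.0×10³ × 18.0×10⁻⁶) = 110.4 K.
T = 16.8 + 110.4 = 127.2 °C.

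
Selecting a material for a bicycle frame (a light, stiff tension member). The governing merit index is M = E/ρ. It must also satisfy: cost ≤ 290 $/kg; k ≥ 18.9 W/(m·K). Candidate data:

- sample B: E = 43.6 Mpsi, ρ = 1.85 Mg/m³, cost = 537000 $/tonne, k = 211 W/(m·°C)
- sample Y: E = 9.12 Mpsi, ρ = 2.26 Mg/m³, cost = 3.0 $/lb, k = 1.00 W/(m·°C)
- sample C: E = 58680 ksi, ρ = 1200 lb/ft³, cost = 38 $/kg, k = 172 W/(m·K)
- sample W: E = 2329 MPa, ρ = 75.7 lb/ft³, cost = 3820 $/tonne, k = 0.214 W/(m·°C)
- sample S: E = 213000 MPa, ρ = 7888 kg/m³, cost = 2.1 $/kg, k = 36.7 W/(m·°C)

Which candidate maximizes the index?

Screen on constraints: cost ≤ 290 $/kg; k ≥ 18.9 W/(m·K). Survivors: sample C, sample S.
Convert each candidate to consistent units, then evaluate M:
  sample C: E = 404.6 GPa, ρ = 19220 kg/m³
  sample S: E = 213.0 GPa, ρ = 7888 kg/m³
  sample S: M = 27.0 MN·m/kg
  sample C: M = 21.0 MN·m/kg
Highest index: sample S.

sample S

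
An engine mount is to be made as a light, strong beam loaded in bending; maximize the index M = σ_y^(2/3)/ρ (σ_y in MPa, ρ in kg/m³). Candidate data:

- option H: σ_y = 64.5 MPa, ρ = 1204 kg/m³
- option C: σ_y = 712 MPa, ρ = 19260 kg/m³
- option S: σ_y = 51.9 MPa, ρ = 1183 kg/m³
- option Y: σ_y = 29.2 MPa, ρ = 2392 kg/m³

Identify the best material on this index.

Per-candidate index values:
  option H: M = 13.4×10⁻³
  option S: M = 11.8×10⁻³
  option C: M = 4.14×10⁻³
  option Y: M = 3.96×10⁻³
Highest index: option H.

option H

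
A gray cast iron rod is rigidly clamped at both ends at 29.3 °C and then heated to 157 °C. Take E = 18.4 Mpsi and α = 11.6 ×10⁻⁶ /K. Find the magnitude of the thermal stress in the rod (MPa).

188 MPa

E = 18.4 Mpsi = 126.9 GPa.
ΔT = 127.7 K. Constrained thermal stress σ = E·α·ΔT = 126.9×10³ MPa × 11.6×10⁻⁶ × 127.7 = 188 MPa (compressive).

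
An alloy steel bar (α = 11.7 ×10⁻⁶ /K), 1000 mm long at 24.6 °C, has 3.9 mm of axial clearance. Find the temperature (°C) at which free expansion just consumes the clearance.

358 °C

α·L₀·ΔT = 3.9 mm ⇒ ΔT = 3.9 / (11.7×10⁻⁶ × 1000.0) = 333.3 K.
T = 24.6 + 333.3 = 357.9 °C.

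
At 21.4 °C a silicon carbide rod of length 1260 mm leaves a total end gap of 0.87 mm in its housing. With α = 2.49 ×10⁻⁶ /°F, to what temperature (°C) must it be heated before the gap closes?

175 °C

α = 2.49×10⁻⁶/°F × 9/5 = 4.48×10⁻⁶/K.
α·L₀·ΔT = 0.87 mm ⇒ ΔT = 0.87 / (4.48×10⁻⁶ × 1260.0) = 154.1 K.
T = 21.4 + 154.1 = 175.5 °C.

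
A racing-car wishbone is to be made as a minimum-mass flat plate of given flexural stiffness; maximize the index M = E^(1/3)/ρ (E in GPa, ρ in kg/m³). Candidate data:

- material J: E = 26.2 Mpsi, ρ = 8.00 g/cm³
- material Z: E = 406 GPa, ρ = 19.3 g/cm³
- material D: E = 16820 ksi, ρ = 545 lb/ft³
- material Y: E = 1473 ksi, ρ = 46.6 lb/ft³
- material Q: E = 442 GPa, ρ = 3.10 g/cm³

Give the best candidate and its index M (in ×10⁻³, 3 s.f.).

material Y, M = 2.90×10⁻³

Convert each candidate to consistent units, then evaluate M:
  material J: E = 180.6 GPa, ρ = 8000 kg/m³
  material Z: E = 406.0 GPa, ρ = 19300 kg/m³
  material D: E = 116.0 GPa, ρ = 8730 kg/m³
  material Y: E = 10.16 GPa, ρ = 746.5 kg/m³
  material Q: E = 442.0 GPa, ρ = 3100 kg/m³
  material Y: M = 2.90×10⁻³
  material Q: M = 2.46×10⁻³
  material J: M = 0.707×10⁻³
  material D: M = 0.559×10⁻³
  material Z: M = 0.384×10⁻³
Highest index: material Y.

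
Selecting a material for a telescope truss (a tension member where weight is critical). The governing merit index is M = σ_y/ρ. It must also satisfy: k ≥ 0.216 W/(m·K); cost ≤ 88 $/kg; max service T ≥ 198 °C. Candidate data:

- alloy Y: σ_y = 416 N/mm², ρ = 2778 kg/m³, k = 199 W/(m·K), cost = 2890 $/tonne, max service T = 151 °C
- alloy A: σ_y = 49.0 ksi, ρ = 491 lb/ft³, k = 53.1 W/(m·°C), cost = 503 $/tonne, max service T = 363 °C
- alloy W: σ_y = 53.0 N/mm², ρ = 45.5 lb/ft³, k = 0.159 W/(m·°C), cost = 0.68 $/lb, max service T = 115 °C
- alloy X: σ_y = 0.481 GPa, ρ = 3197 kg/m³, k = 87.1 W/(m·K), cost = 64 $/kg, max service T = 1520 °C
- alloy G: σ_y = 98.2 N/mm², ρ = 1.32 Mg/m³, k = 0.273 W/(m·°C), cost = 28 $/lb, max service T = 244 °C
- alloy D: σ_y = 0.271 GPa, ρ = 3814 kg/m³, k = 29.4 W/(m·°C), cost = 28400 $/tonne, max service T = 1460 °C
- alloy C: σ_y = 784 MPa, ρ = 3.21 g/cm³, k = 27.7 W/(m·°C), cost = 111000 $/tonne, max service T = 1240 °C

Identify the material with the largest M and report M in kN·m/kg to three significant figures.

alloy X, M = 150 kN·m/kg

Screen on constraints: k ≥ 0.216 W/(m·K); cost ≤ 88 $/kg; max service T ≥ 198 °C. Survivors: alloy A, alloy X, alloy G, alloy D.
Convert each candidate to consistent units, then evaluate M:
  alloy A: σ_y = 337.8 MPa, ρ = 7865 kg/m³
  alloy X: σ_y = 481.0 MPa, ρ = 3197 kg/m³
  alloy G: σ_y = 98.20 MPa, ρ = 1320 kg/m³
  alloy D: σ_y = 271.0 MPa, ρ = 3814 kg/m³
  alloy X: M = 150 kN·m/kg
  alloy G: M = 74.4 kN·m/kg
  alloy D: M = 71.1 kN·m/kg
  alloy A: M = 43.0 kN·m/kg
Alloy X has the largest M.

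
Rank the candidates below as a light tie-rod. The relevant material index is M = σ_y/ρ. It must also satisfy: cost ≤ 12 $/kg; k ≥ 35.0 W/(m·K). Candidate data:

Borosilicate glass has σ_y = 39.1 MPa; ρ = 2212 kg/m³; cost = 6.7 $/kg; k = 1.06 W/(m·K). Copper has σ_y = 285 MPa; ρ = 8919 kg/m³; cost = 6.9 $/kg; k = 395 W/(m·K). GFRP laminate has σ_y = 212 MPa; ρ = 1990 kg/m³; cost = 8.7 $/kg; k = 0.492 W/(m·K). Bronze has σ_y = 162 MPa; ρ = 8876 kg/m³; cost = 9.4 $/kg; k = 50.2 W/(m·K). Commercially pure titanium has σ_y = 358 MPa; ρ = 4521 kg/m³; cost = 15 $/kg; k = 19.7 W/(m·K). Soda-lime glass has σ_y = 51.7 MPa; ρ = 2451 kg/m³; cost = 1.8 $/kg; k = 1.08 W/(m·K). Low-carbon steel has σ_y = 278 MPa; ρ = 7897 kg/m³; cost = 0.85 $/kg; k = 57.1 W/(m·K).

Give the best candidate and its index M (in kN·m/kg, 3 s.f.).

low-carbon steel, M = 35.2 kN·m/kg

Screen on constraints: cost ≤ 12 $/kg; k ≥ 35.0 W/(m·K). Survivors: copper, bronze, low-carbon steel.
Computing M directly (units already consistent):
  low-carbon steel: M = 35.2 kN·m/kg
  copper: M = 32.0 kN·m/kg
  bronze: M = 18.3 kN·m/kg
Highest index: low-carbon steel.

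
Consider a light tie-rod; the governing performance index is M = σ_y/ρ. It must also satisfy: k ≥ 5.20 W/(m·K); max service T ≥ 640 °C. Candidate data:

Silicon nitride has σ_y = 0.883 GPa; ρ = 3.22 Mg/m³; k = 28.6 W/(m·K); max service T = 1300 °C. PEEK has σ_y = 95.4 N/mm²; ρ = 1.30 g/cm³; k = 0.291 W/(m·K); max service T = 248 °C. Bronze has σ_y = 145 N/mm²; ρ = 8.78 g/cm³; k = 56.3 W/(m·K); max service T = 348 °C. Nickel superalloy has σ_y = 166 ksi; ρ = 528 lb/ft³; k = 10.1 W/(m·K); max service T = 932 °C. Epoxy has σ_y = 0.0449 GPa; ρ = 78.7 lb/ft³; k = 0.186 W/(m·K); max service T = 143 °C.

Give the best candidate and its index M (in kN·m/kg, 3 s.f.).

Screen on constraints: k ≥ 5.20 W/(m·K); max service T ≥ 640 °C. Survivors: silicon nitride, nickel superalloy.
Putting every candidate on a common basis:
  silicon nitride: σ_y = 883.0 MPa, ρ = 3220 kg/m³
  nickel superalloy: σ_y = 1145 MPa, ρ = 8458 kg/m³
  silicon nitride: M = 274 kN·m/kg
  nickel superalloy: M = 135 kN·m/kg
Silicon nitride has the largest M.

silicon nitride, M = 274 kN·m/kg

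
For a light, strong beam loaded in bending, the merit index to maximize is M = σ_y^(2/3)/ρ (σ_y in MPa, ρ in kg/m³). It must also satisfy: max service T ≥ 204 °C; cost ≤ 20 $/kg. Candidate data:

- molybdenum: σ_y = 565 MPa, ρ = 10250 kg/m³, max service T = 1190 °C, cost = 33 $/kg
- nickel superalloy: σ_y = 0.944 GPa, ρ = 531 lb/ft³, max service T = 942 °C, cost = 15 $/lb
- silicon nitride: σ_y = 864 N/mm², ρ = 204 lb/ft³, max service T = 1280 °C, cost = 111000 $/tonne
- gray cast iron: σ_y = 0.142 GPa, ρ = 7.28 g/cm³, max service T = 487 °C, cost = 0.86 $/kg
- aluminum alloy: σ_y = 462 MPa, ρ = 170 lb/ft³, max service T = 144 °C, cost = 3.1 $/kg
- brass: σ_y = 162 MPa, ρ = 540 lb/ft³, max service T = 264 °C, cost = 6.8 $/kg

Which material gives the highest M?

Screen on constraints: max service T ≥ 204 °C; cost ≤ 20 $/kg. Survivors: gray cast iron, brass.
In SI units:
  gray cast iron: σ_y = 142.0 MPa, ρ = 7280 kg/m³
  brass: σ_y = 162.0 MPa, ρ = 8650 kg/m³
  gray cast iron: M = 3.74×10⁻³
  brass: M = 3.44×10⁻³
Gray cast iron ranks first.

gray cast iron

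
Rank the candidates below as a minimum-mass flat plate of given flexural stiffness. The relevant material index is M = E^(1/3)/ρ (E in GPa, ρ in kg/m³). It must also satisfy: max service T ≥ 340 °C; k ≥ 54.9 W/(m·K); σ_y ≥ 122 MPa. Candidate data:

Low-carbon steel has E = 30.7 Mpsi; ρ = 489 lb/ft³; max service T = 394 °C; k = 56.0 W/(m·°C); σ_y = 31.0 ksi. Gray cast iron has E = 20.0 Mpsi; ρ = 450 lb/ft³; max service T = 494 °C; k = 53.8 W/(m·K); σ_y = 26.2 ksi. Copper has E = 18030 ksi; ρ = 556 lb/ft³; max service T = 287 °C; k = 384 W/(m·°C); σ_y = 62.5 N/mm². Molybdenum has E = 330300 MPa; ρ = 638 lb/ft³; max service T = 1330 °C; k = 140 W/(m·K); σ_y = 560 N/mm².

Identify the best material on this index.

low-carbon steel

Screen on constraints: max service T ≥ 340 °C; k ≥ 54.9 W/(m·K); σ_y ≥ 122 MPa. Survivors: low-carbon steel, molybdenum.
Normalizing units and computing the index:
  low-carbon steel: E = 211.7 GPa, ρ = 7833 kg/m³
  molybdenum: E = 330.3 GPa, ρ = 10220 kg/m³
  low-carbon steel: M = 0.761×10⁻³
  molybdenum: M = 0.676×10⁻³
Low-carbon steel ranks first.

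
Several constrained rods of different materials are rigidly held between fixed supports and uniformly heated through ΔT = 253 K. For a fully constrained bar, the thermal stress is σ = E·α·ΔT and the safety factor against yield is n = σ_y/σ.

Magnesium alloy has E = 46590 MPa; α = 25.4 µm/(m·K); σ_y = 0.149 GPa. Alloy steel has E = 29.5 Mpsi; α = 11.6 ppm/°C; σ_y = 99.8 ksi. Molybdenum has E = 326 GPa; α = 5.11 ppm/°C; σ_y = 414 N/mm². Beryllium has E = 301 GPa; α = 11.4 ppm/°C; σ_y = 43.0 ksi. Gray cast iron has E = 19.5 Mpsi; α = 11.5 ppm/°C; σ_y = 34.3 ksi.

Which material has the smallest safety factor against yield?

With everything in SI (GPa, ×10⁻⁶/K, MPa):
  magnesium alloy: E = 46.59, α = 25.4, σ_y = 149.0 → σ = 299 MPa, n = 0.498
  alloy steel: E = 203.4, α = 11.6, σ_y = 688.1 → σ = 597 MPa, n = 1.15
  molybdenum: E = 326.0, α = 5.11, σ_y = 414.0 → σ = 421 MPa, n = 0.982
  beryllium: E = 301.0, α = 11.4, σ_y = 296.5 → σ = 868 MPa, n = 0.342
  gray cast iron: E = 134.4, α = 11.5, σ_y = 236.5 → σ = 391 MPa, n = 0.605
The minimum is beryllium at n = 0.342.

beryllium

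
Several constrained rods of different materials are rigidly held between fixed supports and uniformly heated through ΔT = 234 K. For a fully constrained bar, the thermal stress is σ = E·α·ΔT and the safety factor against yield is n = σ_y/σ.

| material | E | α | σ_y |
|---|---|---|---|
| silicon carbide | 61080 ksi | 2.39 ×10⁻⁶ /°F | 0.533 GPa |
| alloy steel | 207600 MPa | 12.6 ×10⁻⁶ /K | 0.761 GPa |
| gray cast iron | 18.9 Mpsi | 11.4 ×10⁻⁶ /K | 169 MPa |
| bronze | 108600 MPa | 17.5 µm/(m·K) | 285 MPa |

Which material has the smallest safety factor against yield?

gray cast iron

In consistent units (E in GPa, α in ×10⁻⁶/K, σ_y in MPa):
  silicon carbide: E = 421.1, α = 4.30, σ_y = 533.0 → σ = 424 MPa, n = 1.26
  alloy steel: E = 207.6, α = 12.6, σ_y = 761.0 → σ = 612 MPa, n = 1.24
  gray cast iron: E = 130.3, α = 11.4, σ_y = 169.0 → σ = 348 MPa, n = 0.486
  bronze: E = 108.6, α = 17.5, σ_y = 285.0 → σ = 445 MPa, n = 0.641
Smallest n: gray cast iron with n = 0.486.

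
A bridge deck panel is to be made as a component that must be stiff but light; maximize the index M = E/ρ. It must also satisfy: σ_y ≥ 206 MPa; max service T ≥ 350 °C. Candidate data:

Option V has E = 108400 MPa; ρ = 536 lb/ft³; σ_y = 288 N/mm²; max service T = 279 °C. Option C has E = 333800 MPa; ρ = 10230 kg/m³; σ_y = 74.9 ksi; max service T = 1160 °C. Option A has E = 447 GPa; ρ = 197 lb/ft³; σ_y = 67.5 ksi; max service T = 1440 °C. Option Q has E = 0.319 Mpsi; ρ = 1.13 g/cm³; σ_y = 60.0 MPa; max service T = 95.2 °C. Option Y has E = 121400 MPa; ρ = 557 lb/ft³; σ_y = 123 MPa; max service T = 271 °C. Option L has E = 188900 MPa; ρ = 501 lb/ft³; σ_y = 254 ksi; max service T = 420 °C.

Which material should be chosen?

option A

Screen on constraints: σ_y ≥ 206 MPa; max service T ≥ 350 °C. Survivors: option C, option A, option L.
After converting to SI:
  option C: E = 333.8 GPa, ρ = 10230 kg/m³
  option A: E = 447.0 GPa, ρ = 3156 kg/m³
  option L: E = 188.9 GPa, ρ = 8025 kg/m³
  option A: M = 142 MN·m/kg
  option C: M = 32.6 MN·m/kg
  option L: M = 23.5 MN·m/kg
Highest index: option A.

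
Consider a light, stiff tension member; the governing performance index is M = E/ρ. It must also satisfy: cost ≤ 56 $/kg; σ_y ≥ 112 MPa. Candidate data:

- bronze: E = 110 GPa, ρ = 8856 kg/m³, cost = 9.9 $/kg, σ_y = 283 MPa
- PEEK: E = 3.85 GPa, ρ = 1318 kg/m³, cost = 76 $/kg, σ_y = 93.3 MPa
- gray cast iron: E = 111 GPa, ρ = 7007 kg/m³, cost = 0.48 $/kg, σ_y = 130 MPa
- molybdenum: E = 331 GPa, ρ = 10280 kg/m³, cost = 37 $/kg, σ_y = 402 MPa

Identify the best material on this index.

molybdenum

Screen on constraints: cost ≤ 56 $/kg; σ_y ≥ 112 MPa. Survivors: bronze, gray cast iron, molybdenum.
Per-candidate index values:
  molybdenum: M = 32.2 MN·m/kg
  gray cast iron: M = 15.8 MN·m/kg
  bronze: M = 12.4 MN·m/kg
Molybdenum has the largest M.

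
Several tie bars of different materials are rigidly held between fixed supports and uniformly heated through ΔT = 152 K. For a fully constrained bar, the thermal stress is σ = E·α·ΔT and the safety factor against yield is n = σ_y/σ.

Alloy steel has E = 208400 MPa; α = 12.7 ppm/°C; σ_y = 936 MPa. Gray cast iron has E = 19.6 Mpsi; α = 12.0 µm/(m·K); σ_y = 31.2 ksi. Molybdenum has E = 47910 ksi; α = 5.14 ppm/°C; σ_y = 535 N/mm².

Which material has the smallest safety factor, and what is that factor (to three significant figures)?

Per material, after unit conversion:
  alloy steel: E = 208.4, α = 12.7, σ_y = 936.0 → σ = 402 MPa, n = 2.33
  gray cast iron: E = 135.1, α = 12.0, σ_y = 215.1 → σ = 246 MPa, n = 0.873
  molybdenum: E = 330.3, α = 5.14, σ_y = 535.0 → σ = 258 MPa, n = 2.07
The minimum is gray cast iron at n = 0.873.

gray cast iron, n = 0.873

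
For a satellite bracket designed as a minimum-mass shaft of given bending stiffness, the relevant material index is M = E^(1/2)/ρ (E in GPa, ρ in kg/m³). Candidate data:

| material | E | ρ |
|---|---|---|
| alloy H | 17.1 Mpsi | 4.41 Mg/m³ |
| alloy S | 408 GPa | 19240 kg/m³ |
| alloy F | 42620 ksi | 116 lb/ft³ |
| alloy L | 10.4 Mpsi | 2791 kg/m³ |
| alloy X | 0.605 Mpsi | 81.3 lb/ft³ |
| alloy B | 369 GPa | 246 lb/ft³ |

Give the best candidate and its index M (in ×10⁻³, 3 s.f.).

Putting every candidate on a common basis:
  alloy H: E = 117.9 GPa, ρ = 4410 kg/m³
  alloy S: E = 408.0 GPa, ρ = 19240 kg/m³
  alloy F: E = 293.9 GPa, ρ = 1858 kg/m³
  alloy L: E = 71.71 GPa, ρ = 2791 kg/m³
  alloy X: E = 4.171 GPa, ρ = 1302 kg/m³
  alloy B: E = 369.0 GPa, ρ = 3941 kg/m³
  alloy F: M = 9.23×10⁻³
  alloy B: M = 4.87×10⁻³
  alloy L: M = 3.03×10⁻³
  alloy H: M = 2.46×10⁻³
  alloy X: M = 1.57×10⁻³
  alloy S: M = 1.05×10⁻³
The maximum is for alloy F.

alloy F, M = 9.23×10⁻³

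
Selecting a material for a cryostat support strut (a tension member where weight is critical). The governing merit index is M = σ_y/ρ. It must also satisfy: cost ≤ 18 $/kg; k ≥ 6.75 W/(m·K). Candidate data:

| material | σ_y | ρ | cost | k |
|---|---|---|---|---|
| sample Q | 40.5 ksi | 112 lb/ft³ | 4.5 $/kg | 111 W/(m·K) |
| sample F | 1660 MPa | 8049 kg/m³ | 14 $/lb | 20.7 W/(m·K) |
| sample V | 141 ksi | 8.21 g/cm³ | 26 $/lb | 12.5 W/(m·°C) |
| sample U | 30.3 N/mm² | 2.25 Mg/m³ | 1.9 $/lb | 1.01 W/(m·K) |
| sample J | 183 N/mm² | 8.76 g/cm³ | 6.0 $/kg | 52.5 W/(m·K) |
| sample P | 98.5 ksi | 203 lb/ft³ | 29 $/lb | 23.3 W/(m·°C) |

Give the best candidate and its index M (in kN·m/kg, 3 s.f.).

sample Q, M = 156 kN·m/kg

Screen on constraints: cost ≤ 18 $/kg; k ≥ 6.75 W/(m·K). Survivors: sample Q, sample J.
In SI units:
  sample Q: σ_y = 279.2 MPa, ρ = 1794 kg/m³
  sample J: σ_y = 183.0 MPa, ρ = 8760 kg/m³
  sample Q: M = 156 kN·m/kg
  sample J: M = 20.9 kN·m/kg
The maximum is for sample Q.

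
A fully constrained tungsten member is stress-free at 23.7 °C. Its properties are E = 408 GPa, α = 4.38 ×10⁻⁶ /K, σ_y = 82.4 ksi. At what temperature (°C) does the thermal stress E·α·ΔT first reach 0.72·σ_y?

253 °C

σ_y = 82.4 ksi = 568.1 MPa.
E·α·ΔT = 409.1 MPa ⇒ ΔT = 409.1 / (408.0×10³ × 4.38×10⁻⁶) = 228.9 K.
T = 23.7 + 228.9 = 252.6 °C.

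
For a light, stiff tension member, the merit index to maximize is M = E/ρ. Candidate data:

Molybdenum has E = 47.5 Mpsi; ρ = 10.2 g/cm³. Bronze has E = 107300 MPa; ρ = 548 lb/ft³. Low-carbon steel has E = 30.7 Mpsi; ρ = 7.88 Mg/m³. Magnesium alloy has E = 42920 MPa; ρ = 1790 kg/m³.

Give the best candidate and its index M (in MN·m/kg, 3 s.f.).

Putting every candidate on a common basis:
  molybdenum: E = 327.5 GPa, ρ = 10200 kg/m³
  bronze: E = 107.3 GPa, ρ = 8778 kg/m³
  low-carbon steel: E = 211.7 GPa, ρ = 7880 kg/m³
  magnesium alloy: E = 42.92 GPa, ρ = 1790 kg/m³
  molybdenum: M = 32.1 MN·m/kg
  low-carbon steel: M = 26.9 MN·m/kg
  magnesium alloy: M = 24.0 MN·m/kg
  bronze: M = 12.2 MN·m/kg
The maximum is for molybdenum.

molybdenum, M = 32.1 MN·m/kg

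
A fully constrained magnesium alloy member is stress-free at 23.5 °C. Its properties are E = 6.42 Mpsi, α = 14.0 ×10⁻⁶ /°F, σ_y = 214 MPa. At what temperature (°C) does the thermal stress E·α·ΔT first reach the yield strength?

215 °C

E = 6.42 Mpsi = 44.26 GPa.
α = 14.0×10⁻⁶/°F × 9/5 = 25.2×10⁻⁶/K.
E·α·ΔT = 214.0 MPa ⇒ ΔT = 214.0 / (44.26×10³ × 25.2×10⁻⁶) = 191.8 K.
T = 23.5 + 191.8 = 215.3 °C.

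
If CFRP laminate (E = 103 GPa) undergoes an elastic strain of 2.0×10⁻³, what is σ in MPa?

206 MPa

σ = E·ε = 103000 MPa × 2.0×10⁻³ = 206 MPa.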